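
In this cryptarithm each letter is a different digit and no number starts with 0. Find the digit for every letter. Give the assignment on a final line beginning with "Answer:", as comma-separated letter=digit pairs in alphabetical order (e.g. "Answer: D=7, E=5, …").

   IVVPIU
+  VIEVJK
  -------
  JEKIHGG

Step 1. [col 1: U + K ≡ G (mod 10)] no forcing yet in column 1 (carry-in 0); K=2 is free and consistent — try it, so K=2.
Step 2. [col 1: U + K ≡ G (mod 10)] U=7 is one option consistent with column 1 (U + K ≡ G (mod 10), carry-in 0) — take it. So U=7.
Step 3. [col 1: U + K ≡ G (mod 10)] in column 1 we have U+K≡G with carry-in 0; given U=7, K=2 and digits 2,7 already taken and all letters distinct, that pins G to 9 ⇒ G=9.
Step 4. [col 2: I + J ≡ G (mod 10)] I=8 is one option consistent with column 2 (I + J ≡ G (mod 10), carry-in 0) — take it. So I=8.
Step 5. [col 2: I + J ≡ G (mod 10)] from column 2 (I=8, G=9, carry-in 0, digits 2,7,8,9 already taken and all letters distinct): J must equal 1, so J=1.
Step 6. [col 3: P + V ≡ H (mod 10)] column 3 reads P+V+carry(0)=H with nothing yet; with digits 1,2,7,8,9 already taken and all letters distinct, the only value for H is 0. So H=0.
Step 7. [col 3: P + V ≡ H (mod 10)] V=4 is one option consistent with column 3 (P + V ≡ H (mod 10), carry-in 0) — take it, so V=4.
Step 8. [col 3: P + V ≡ H (mod 10)] column 3 reads P+V+carry(0)=H with V=4, H=0; with digits 0,1,2,4,7,8,9 already taken and all letters distinct, the only value for P is 6, so P=6.
Step 9. [col 4: V + E ≡ I (mod 10)] from column 4 (V=4, I=8, carry-in 1, digits 0,1,2,4,6,7,8,9 already taken and all letters distinct): E must equal 3 ⇒ E=3.

Answer: E=3, G=9, H=0, I=8, J=1, K=2, P=6, U=7, V=4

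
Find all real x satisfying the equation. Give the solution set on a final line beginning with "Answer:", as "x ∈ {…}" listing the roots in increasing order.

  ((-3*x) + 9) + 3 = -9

Step 1. [((-3*x) + 9) + 3 = -9] the outer +3 inverts by subtracting 3, so sub: (-3*x) + 9 = -12.
Step 2. [(-3*x) + 9 = -12] common factor -3 (LHS and -12) — divide through. So factor: x - 3 = 4.
Step 3. [x - 3 = 4] peel the -3: add 3 from each side ⇒ sub: x = 7.

Answer: x ∈ {7}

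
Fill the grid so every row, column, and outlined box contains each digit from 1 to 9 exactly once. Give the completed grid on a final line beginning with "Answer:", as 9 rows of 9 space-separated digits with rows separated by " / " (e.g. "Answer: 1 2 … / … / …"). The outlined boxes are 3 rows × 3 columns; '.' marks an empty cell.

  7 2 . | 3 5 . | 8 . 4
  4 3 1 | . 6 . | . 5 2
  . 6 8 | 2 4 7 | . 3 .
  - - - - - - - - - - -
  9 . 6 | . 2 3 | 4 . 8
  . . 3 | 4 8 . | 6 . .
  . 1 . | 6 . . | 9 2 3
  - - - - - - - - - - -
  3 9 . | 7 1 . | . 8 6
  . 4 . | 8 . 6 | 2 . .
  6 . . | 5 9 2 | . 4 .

Step 1. [r5c9∈{1,5,7}] 5 has one home in box 6: r5c9 ⇒ r5c9=5.
Step 2. [r9c3∈{7}] r9c3's peers cover all but 7, so r9c3=7.
Step 3. [r9c9∈{1}] r9c9 is down to just 1 ⇒ r9c9=1.
Step 4. [r1c6∈{1,9}] across box 2, 1 lands solely at r1c6. So r1c6=1.
Step 5. [r8c3∈{5}] only 5 remains possible at r8c3 ⇒ r8c3=5.
Step 6. [r8c9∈{7,9}] r8c9 is the only open cell in col 9 admitting 7, so r8c9=7.
Step 7. [r4c2∈{5,7}] across row 4, 5 lands solely at r4c2, so r4c2=5.
Step 8. [r5c8∈{1,7}] 1 has one home in row 5: r5c8 ⇒ r5c8=1.
Step 9. [r1c8∈{6,9}] r1c8 is the only open cell in row 1 admitting 6. So r1c8=6.
Step 10. [r5c6∈{9}] r5c6's peers cover all but 9, so r5c6=9.
Step 11. [r7c6∈{4}] r7c6 is down to just 4. So r7c6=4.
Step 12. [r4c8∈{7}] r4c8 is down to just 7. So r4c8=7.
Step 13. [r8c1∈{1}] r8c1 is down to just 1. So r8c1=1.
Step 14. [r9c7∈{3}] only 3 remains possible at r9c7, so r9c7=3.
Step 15. [r6c5∈{7}] only 7 remains possible at r6c5 ⇒ r6c5=7.
Step 16. [r8c8∈{9}] r8c8 has the single candidate 9, so r8c8=9.
Step 17. [r7c7∈{5}] r7c7's peers cover all but 5 ⇒ r7c7=5.
Step 18. [r3c1∈{5}] nothing but 5 survives at r3c1 ⇒ r3c1=5.
Step 19. [r9c2∈{8}] r9c2 is down to just 8, so r9c2=8.
Step 20. [r6c6∈{5}] r6c6's peers cover all but 5, so r6c6=5.
Step 21. [r6c3∈{4}] r6c3's peers cover all but 4 ⇒ r6c3=4.
Step 22. [r3c7∈{1}] r3c7's peers cover all but 1, so r3c7=1.
Step 23. [r8c5∈{3}] r8c5's peers cover all but 3. So r8c5=3.
Step 24. [r6c1∈{8}] r6c1 is down to just 8. So r6c1=8.
Step 25. [r2c6∈{8}] r2c6 is down to just 8 ⇒ r2c6=8.
Step 26. [r2c7∈{7}] r2c7 is down to just 7 ⇒ r2c7=7.
Step 27. [r3c9∈{9}] r3c9's peers cover all but 9. So r3c9=9.
Step 28. [r7c3∈{2}] nothing but 2 survives at r7c3. So r7c3=2.
Step 29. [r5c1∈{2}] r5c1's peers cover all but 2. So r5c1=2.
Step 30. [r4c4∈{1}] r4c4's peers cover all but 1 ⇒ r4c4=1.
Step 31. [r5c2∈{7}] r5c2's peers cover all but 7 ⇒ r5c2=7.
Step 32. [r2c4∈{9}] only 9 remains possible at r2c4, so r2c4=9.
Step 33. [r1c3∈{9}] nothing but 9 survives at r1c3. So r1c3=9.

Answer: 7 2 9 3 5 1 8 6 4 / 4 3 1 9 6 8 7 5 2 / 5 6 8 2 4 7 1 3 9 / 9 5 6 1 2 3 4 7 8 / 2 7 3 4 8 9 6 1 5 / 8 1 4 6 7 5 9 2 3 / 3 9 2 7 1 4 5 8 6 / 1 4 5 8 3 6 2 9 7 / 6 8 7 5 9 2 3 4 1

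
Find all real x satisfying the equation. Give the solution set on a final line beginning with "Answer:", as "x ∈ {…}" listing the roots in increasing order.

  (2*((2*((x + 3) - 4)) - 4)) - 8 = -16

Step 1. [(2*((2*((x + 3) - 4)) - 4)) - 8 = -16] 8 comes off first (add 8), so sub: 2*((2*((x + 3) - 4)) - 4) = -8.
Step 2. [2*((2*((x + 3) - 4)) - 4) = -8] LHS = 2·(…); ÷2 both sides. So div: (2*((x + 3) - 4)) - 4 = -4.
Step 3. [(2*((x + 3) - 4)) - 4 = -4] common factor 2 (LHS and -4) — divide through. So factor: ((x + 3) - 4) - 2 = -2.
Step 4. [((x + 3) - 4) - 2 = -2] peel the -2: add 2 from each side, so sub: (x + 3) - 4 = 0.
Step 5. [(x + 3) - 4 = 0] the outer -4 inverts by adding 4, so sub: x + 3 = 4.
Step 6. [x + 3 = 4] 3 comes off first (subtract 3). So sub: x = 1.

Answer: x ∈ {1}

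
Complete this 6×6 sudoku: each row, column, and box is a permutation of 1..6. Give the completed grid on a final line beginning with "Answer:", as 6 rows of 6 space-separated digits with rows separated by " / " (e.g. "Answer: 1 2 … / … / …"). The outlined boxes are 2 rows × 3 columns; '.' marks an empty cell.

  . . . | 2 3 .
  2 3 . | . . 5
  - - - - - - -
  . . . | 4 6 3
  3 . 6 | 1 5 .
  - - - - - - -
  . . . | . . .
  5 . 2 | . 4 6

Step 1. [r6c2∈{1}] nothing but 1 survives at r6c2 ⇒ r6c2=1.
Step 2. [r2c3∈{1,4}] across row 2, 4 lands solely at r2c3 ⇒ r2c3=4.
Step 3. [r3c2∈{2,5}] 2 has one home in row 3: r3c2, so r3c2=2.
Step 4. [r3c3∈{1,5}] row 3 places 5 nowhere but r3c3, so r3c3=5.
Step 5. [r2c5∈{1}] r2c5's peers cover all but 1, so r2c5=1.
Step 6. [r5c1∈{4,6}] in col 1, 4 fits only at r5c1 ⇒ r5c1=4.
Step 7. [r1c1∈{1,6}] in col 1, 6 fits only at r1c1 ⇒ r1c1=6.
Step 8. [r5c6∈{1,2}] 1 has one home in row 5: r5c6. So r5c6=1.
Step 9. [r5c4∈{3,5}] in row 5, 5 fits only at r5c4 ⇒ r5c4=5.
Step 10. [r5c5∈{2}] nothing but 2 survives at r5c5 ⇒ r5c5=2.
Step 11. [r5c2∈{6}] r5c2's peers cover all but 6, so r5c2=6.
Step 12. [r1c6∈{4}] r1c6's peers cover all but 4 ⇒ r1c6=4.
Step 13. [r1c3∈{1}] only 1 remains possible at r1c3, so r1c3=1.
Step 14. [r4c2∈{4}] r4c2 is down to just 4 ⇒ r4c2=4.
Step 15. [r6c4∈{3}] r6c4 has the single candidate 3, so r6c4=3.
Step 16. [r1c2∈{5}] r1c2 is down to just 5. So r1c2=5.
Step 17. [r4c6∈{2}] r4c6 is down to just 2. So r4c6=2.
Step 18. [r5c3∈{3}] r5c3 has the single candidate 3, so r5c3=3.
Step 19. [r3c1∈{1}] r3c1 has the single candidate 1. So r3c1=1.
Step 20. [r2c4∈{6}] nothing but 6 survives at r2c4, so r2c4=6.

Answer: 6 5 1 2 3 4 / 2 3 4 6 1 5 / 1 2 5 4 6 3 / 3 4 6 1 5 2 / 4 6 3 5 2 1 / 5 1 2 3 4 6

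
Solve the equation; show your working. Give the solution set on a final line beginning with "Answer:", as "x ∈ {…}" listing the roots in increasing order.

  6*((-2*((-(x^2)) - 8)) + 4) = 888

Step 1. [6*((-2*((-(x^2)) - 8)) + 4) = 888] divide by the outer 6 ⇒ div: (-2*((-(x^2)) - 8)) + 4 = 148.
Step 2. [(-2*((-(x^2)) - 8)) + 4 = 148] common factor -2 (LHS and 148) — divide through ⇒ factor: ((-(x^2)) - 8) - 2 = -74.
Step 3. [((-(x^2)) - 8) - 2 = -74] -2 is outermost — add 2 both sides, so sub: (-(x^2)) - 8 = -72.
Step 4. [(-(x^2)) - 8 = -72] 8 comes off first (add 8), so sub: -(x^2) = -64.
Step 5. [-(x^2) = -64] leading − — multiply by −1 ⇒ neg: x^2 = 64.
Step 6. [x^2 = 64] 64 ≥ 0, LHS is (·)² — take ±√, so sqrt: x = 8 or -8.

Answer: x ∈ {-8, 8}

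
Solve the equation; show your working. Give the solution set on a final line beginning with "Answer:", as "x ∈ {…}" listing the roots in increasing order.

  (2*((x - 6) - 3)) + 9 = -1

Step 1. [(2*((x - 6) - 3)) + 9 = -1] subtract 9: x sits inside (… + 9) ⇒ sub: 2*((x - 6) - 3) = -10.
Step 2. [2*((x - 6) - 3) = -10] leading coefficient 2: divide by 2 ⇒ div: (x - 6) - 3 = -5.
Step 3. [(x - 6) - 3 = -5] peel the -3: add 3 from each side. So sub: x - 6 = -2.
Step 4. [x - 6 = -2] the outer -6 inverts by adding 6 ⇒ sub: x = 4.

Answer: x ∈ {4}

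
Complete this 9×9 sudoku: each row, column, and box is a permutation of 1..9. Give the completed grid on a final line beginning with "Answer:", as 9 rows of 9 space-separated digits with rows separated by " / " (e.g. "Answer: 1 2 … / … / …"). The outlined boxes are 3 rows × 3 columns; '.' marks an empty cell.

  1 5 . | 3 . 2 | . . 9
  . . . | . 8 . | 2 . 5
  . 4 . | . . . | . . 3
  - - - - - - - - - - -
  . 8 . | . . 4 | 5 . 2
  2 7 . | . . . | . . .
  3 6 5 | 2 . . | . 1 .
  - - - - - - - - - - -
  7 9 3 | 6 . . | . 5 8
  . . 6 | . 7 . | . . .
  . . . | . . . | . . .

Step 1. [r7c6∈{1}] only 1 remains possible at r7c6, so r7c6=1.
Step 2. [r7c7∈{4}] nothing but 4 survives at r7c7, so r7c7=4.
Step 3. [r6c5∈{9}] nothing but 9 survives at r6c5. So r6c5=9.
Step 4. [r2c4∈{1,4,7,9}] row 2 places 1 nowhere but r2c4, so r2c4=1.
Step 5. [r5c3∈{1,4,9}] across box 4, 4 lands solely at r5c3. So r5c3=4.
Step 6. [r5c9∈{6}] r5c9 has the single candidate 6 ⇒ r5c9=6.
Step 7. [r3c7∈{1,6,7,8}] 1 has one home in row 3: r3c7. So r3c7=1.
Step 8. [r3c3∈{2,7,8,9}] in row 3, 2 fits only at r3c3. So r3c3=2.
Step 9. [r4c5∈{1,3,6}] 6 has one home in row 4: r4c5 ⇒ r4c5=6.
Step 10. [r4c8∈{3,7,9}] row 4 places 3 nowhere but r4c8 ⇒ r4c8=3.
Step 11. [r3c5∈{5}] only 5 remains possible at r3c5 ⇒ r3c5=5.
Step 12. [r4c1∈{9}] r4c1's peers cover all but 9, so r4c1=9.
Step 13. [r2c1∈{6}] r2c1 has the single candidate 6 ⇒ r2c1=6.
Step 14. [r3c1∈{8}] nothing but 8 survives at r3c1, so r3c1=8.
Step 15. [r1c3∈{7}] r1c3 has the single candidate 7, so r1c3=7.
Step 16. [r3c6∈{6,7,9}] in col 6, 6 fits only at r3c6 ⇒ r3c6=6.
Step 17. [r3c4∈{7,9}] 9 has one home in row 3: r3c4 ⇒ r3c4=9.
Step 18. [r9c3∈{1,8}] 8 has one home in col 3: r9c3 ⇒ r9c3=8.
Step 19. [r1c5∈{4}] r1c5's peers cover all but 4, so r1c5=4.
Step 20. [r3c8∈{7}] r3c8's peers cover all but 7, so r3c8=7.
Step 21. [r8c9∈{1}] only 1 remains possible at r8c9 ⇒ r8c9=1.
Step 22. [r9c9∈{7}] r9c9's peers cover all but 7, so r9c9=7.
Step 23. [r8c2∈{2}] r8c2's peers cover all but 2 ⇒ r8c2=2.
Step 24. [r8c8∈{9}] r8c8 is down to just 9 ⇒ r8c8=9.
Step 25. [r5c8∈{8}] r5c8's peers cover all but 8, so r5c8=8.
Step 26. [r5c4∈{5}] nothing but 5 survives at r5c4 ⇒ r5c4=5.
Step 27. [r5c6∈{3}] r5c6 has the single candidate 3. So r5c6=3.
Step 28. [r6c6∈{7,8}] 8 has one home in row 6: r6c6 ⇒ r6c6=8.
Step 29. [r9c8∈{2,6}] r9c8 is the only open cell in col 8 admitting 2 ⇒ r9c8=2.
Step 30. [r8c6∈{5}] r8c6's peers cover all but 5, so r8c6=5.
Step 31. [r9c4∈{4}] r9c4 is down to just 4 ⇒ r9c4=4.
Step 32. [r9c7∈{3,6}] 6 has one home in row 9: r9c7. So r9c7=6.
Step 33. [r2c2∈{3}] nothing but 3 survives at r2c2 ⇒ r2c2=3.
Step 34. [r8c4∈{8}] nothing but 8 survives at r8c4 ⇒ r8c4=8.
Step 35. [r9c1∈{5}] r9c1's peers cover all but 5 ⇒ r9c1=5.
Step 36. [r6c7∈{7}] nothing but 7 survives at r6c7, so r6c7=7.
Step 37. [r8c7∈{3}] r8c7's peers cover all but 3 ⇒ r8c7=3.
Step 38. [r7c5∈{2}] r7c5's peers cover all but 2 ⇒ r7c5=2.
Step 39. [r6c9∈{4}] r6c9's peers cover all but 4 ⇒ r6c9=4.
Step 40. [r8c1∈{4}] r8c1's peers cover all but 4 ⇒ r8c1=4.
Step 41. [r5c5∈{1}] r5c5's peers cover all but 1, so r5c5=1.
Step 42. [r1c8∈{6}] r1c8 has the single candidate 6. So r1c8=6.
Step 43. [r2c6∈{7}] nothing but 7 survives at r2c6, so r2c6=7.
Step 44. [r4c4∈{7}] nothing but 7 survives at r4c4 ⇒ r4c4=7.
Step 45. [r1c7∈{8}] r1c7 is down to just 8 ⇒ r1c7=8.
Step 46. [r4c3∈{1}] nothing but 1 survives at r4c3, so r4c3=1.
Step 47. [r5c7∈{9}] nothing but 9 survives at r5c7. So r5c7=9.
Step 48. [r9c5∈{3}] r9c5 has the single candidate 3 ⇒ r9c5=3.
Step 49. [r9c2∈{1}] r9c2 has the single candidate 1. So r9c2=1.
Step 50. [r2c3∈{9}] r2c3's peers cover all but 9. So r2c3=9.
Step 51. [r9c6∈{9}] nothing but 9 survives at r9c6, so r9c6=9.
Step 52. [r2c8∈{4}] only 4 remains possible at r2c8. So r2c8=4.

Answer: 1 5 7 3 4 2 8 6 9 / 6 3 9 1 8 7 2 4 5 / 8 4 2 9 5 6 1 7 3 / 9 8 1 7 6 4 5 3 2 / 2 7 4 5 1 3 9 8 6 / 3 6 5 2 9 8 7 1 4 / 7 9 3 6 2 1 4 5 8 / 4 2 6 8 7 5 3 9 1 / 5 1 8 4 3 9 6 2 7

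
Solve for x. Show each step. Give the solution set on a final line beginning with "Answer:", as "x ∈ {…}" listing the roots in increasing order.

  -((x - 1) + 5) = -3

Step 1. [-((x - 1) + 5) = -3] leading − — multiply by −1 ⇒ neg: (x - 1) + 5 = 3.
Step 2. [(x - 1) + 5 = 3] 5 comes off first (subtract 5) ⇒ sub: x - 1 = -2.
Step 3. [x - 1 = -2] peel the -1: add 1 from each side ⇒ sub: x = -1.

Answer: x ∈ {-1}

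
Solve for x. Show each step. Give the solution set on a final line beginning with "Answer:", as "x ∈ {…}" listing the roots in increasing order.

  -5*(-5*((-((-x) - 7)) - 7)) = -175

Step 1. [-5*(-5*((-((-x) - 7)) - 7)) = -175] -5 out front; divide by -5, so div: -5*((-((-x) - 7)) - 7) = 35.
Step 2. [-5*((-((-x) - 7)) - 7) = 35] LHS = -5·(…); ÷-5 both sides, so div: (-((-x) - 7)) - 7 = -7.
Step 3. [(-((-x) - 7)) - 7 = -7] add 7: x sits inside (… - 7) ⇒ sub: -((-x) - 7) = 0.
Step 4. [-((-x) - 7) = 0] flip signs both sides, so neg: (-x) - 7 = 0.
Step 5. [(-x) - 7 = 0] peel the -7: add 7 from each side. So sub: -x = 7.
Step 6. [-x = 7] leading − — multiply by −1, so neg: x = -7.

Answer: x ∈ {-7}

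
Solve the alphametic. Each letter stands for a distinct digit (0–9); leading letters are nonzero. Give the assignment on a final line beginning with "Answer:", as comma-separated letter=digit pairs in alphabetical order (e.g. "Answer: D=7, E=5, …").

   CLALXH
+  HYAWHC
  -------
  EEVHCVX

Step 1. [col 1: H + C ≡ X (mod 10)] H=3 is one option consistent with column 1 (H + C ≡ X (mod 10), carry-in 0) — take it. So H=3.
Step 2. [col 1: H + C ≡ X (mod 10)] X=0 is one option consistent with column 1 (H + C ≡ X (mod 10), carry-in 0) — take it, so X=0.
Step 3. [E] adding two 6-digit numbers gives at most 6+1 digits, and here it does — E is that final carry and must be 1 ⇒ E=1.
Step 4. [col 1: H + C ≡ X (mod 10)] in column 1 we have H+C≡X with carry-in 0; given H=3, X=0 and digits 0,1,3 already taken and all letters distinct, that pins C to 7. So C=7.
Step 5. [col 2: X + H ≡ V (mod 10)] column 2: given X=0, H=3, carry-in 1, and digits 0,1,3,7 already taken and all letters distinct, X+H≡V (mod 10) forces V=4. So V=4.
Step 6. [col 3: L + W ≡ C (mod 10)] no forcing yet in column 3 (carry-in 0); L=8 is free and consistent — try it ⇒ L=8.
Step 7. [col 3: L + W ≡ C (mod 10)] column 3: given L=8, C=7, carry-in 0, and digits 0,1,3,4,7,8 already taken and all letters distinct, L+W≡C (mod 10) forces W=9. So W=9.
Step 8. [col 4: A + A ≡ H (mod 10)] from column 4 (H=3, carry-in 1, digits 0,1,3,4,7,8,9 already taken and all letters distinct): A must equal 6 ⇒ A=6.
Step 9. [col 5: L + Y ≡ V (mod 10)] column 5 reads L+Y+carry(1)=V with L=8, V=4; with digits 0,1,3,4,6,7,8,9 already taken and all letters distinct, the only value for Y is 5. So Y=5.

Answer: A=6, C=7, E=1, H=3, L=8, V=4, W=9, X=0, Y=5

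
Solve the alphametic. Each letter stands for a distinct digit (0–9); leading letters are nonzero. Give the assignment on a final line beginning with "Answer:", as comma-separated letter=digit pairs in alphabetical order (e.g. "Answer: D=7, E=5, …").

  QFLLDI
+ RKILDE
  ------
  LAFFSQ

Step 1. [col 1: I + E ≡ Q (mod 10)] column 1 (I + E ≡ Q (mod 10), carry-in 0) doesn't pin I yet; pick I=6 and continue, so I=6.
Step 2. [col 1: I + E ≡ Q (mod 10)] no forcing yet in column 1 (carry-in 0); E=9 is free and consistent — try it, so E=9.
Step 3. [col 1: I + E ≡ Q (mod 10)] in column 1 we have I+E≡Q with carry-in 0; given I=6, E=9 and digits 6,9 already taken and all letters distinct, that pins Q to 5, so Q=5.
Step 4. [col 2: D + D ≡ S (mod 10)] column 2 (D + D ≡ S (mod 10), carry-in 1) doesn't pin D yet; pick D=0 and continue. So D=0.
Step 5. [col 2: D + D ≡ S (mod 10)] column 2 reads D+D+carry(1)=S with D=0; with digits 0,5,6,9 already taken and all letters distinct, the only value for S is 1. So S=1.
Step 6. [col 3: L + L ≡ F (mod 10)] L=7 is one option consistent with column 3 (L + L ≡ F (mod 10), carry-in 0) — take it. So L=7.
Step 7. [col 3: L + L ≡ F (mod 10)] column 3 reads L+L+carry(0)=F with L=7; with digits 0,1,5,6,7,9 already taken and all letters distinct, the only value for F is 4. So F=4.
Step 8. [col 5: F + K ≡ A (mod 10)] column 5 (F + K ≡ A (mod 10), carry-in 1) doesn't pin K yet; pick K=3 and continue ⇒ K=3.
Step 9. [col 5: F + K ≡ A (mod 10)] column 5 reads F+K+carry(1)=A with F=4, K=3; with digits 0,1,3,4,5,6,7,9 already taken and all letters distinct, the only value for A is 8. So A=8.
Step 10. [col 6: Q + R ≡ L (mod 10)] in column 6 we have Q+R≡L with carry-in 0; given Q=5, L=7 and digits 0,1,3,4,5,6,7,8,9 already taken and all letters distinct, that pins R to 2. So R=2.

Answer: A=8, D=0, E=9, F=4, I=6, K=3, L=7, Q=5, R=2, S=1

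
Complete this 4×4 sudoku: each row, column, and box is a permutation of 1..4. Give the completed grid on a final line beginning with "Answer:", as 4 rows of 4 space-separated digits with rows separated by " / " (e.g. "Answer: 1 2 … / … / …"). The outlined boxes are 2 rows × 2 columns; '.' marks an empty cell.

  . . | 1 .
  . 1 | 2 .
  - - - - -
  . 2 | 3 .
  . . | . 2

Step 1. [r4c3∈{4}] r4c3 has the single candidate 4. So r4c3=4.
Step 2. [r1c2∈{3,4}] 4 has one home in col 2: r1c2. So r1c2=4.
Step 3. [r2c1∈{3}] nothing but 3 survives at r2c1, so r2c1=3.
Step 4. [r3c1∈{1,4}] row 3 places 4 nowhere but r3c1. So r3c1=4.
Step 5. [r4c1∈{1}] only 1 remains possible at r4c1 ⇒ r4c1=1.
Step 6. [r1c1∈{2}] r1c1 has the single candidate 2 ⇒ r1c1=2.
Step 7. [r1c4∈{3}] r1c4's peers cover all but 3 ⇒ r1c4=3.
Step 8. [r3c4∈{1}] r3c4 has the single candidate 1 ⇒ r3c4=1.
Step 9. [r4c2∈{3}] nothing but 3 survives at r4c2, so r4c2=3.
Step 10. [r2c4∈{4}] r2c4's peers cover all but 4, so r2c4=4.

Answer: 2 4 1 3 / 3 1 2 4 / 4 2 3 1 / 1 3 4 2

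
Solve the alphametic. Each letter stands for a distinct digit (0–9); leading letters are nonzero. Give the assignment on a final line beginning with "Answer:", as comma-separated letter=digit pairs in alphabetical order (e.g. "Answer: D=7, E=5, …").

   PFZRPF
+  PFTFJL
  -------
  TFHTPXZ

Step 1. [col 1: F + L ≡ Z (mod 10)] L=6 is one option consistent with column 1 (F + L ≡ Z (mod 10), carry-in 0) — take it, so L=6.
Step 2. [T] adding two 6-digit numbers gives at most 6+1 digits, and here it does — T is that final carry and must be 1 ⇒ T=1.
Step 3. [col 1: F + L ≡ Z (mod 10)] no forcing yet in column 1 (carry-in 0); Z=0 is free and consistent — try it. So Z=0.
Step 4. [col 1: F + L ≡ Z (mod 10)] in column 1 we have F+L≡Z with carry-in 0; given L=6, Z=0 and digits 0,1,6 already taken and all letters distinct, that pins F to 4 ⇒ F=4.
Step 5. [col 2: P + J ≡ X (mod 10)] P=7 is one option consistent with column 2 (P + J ≡ X (mod 10), carry-in 1) — take it, so P=7.
Step 6. [col 2: P + J ≡ X (mod 10)] column 2: given P=7, carry-in 1, and digits 0,1,4,6,7 already taken and all letters distinct, P+J≡X (mod 10) forces X=3. So X=3.
Step 7. [col 2: P + J ≡ X (mod 10)] column 2: given P=7, X=3, carry-in 1, and digits 0,1,3,4,6,7 already taken and all letters distinct, P+J≡X (mod 10) forces J=5. So J=5.
Step 8. [col 3: R + F ≡ P (mod 10)] column 3 reads R+F+carry(1)=P with F=4, P=7; with digits 0,1,3,4,5,6,7 already taken and all letters distinct, the only value for R is 2 ⇒ R=2.
Step 9. [col 5: F + F ≡ H (mod 10)] from column 5 (F=4, carry-in 0, digits 0,1,2,3,4,5,6,7 already taken and all letters distinct): H must equal 8. So H=8.

Answer: F=4, H=8, J=5, L=6, P=7, R=2, T=1, X=3, Z=0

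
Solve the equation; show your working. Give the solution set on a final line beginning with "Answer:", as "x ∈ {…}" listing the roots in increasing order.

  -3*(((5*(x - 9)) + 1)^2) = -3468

Step 1. [-3*(((5*(x - 9)) + 1)^2) = -3468] -3 out front; divide by -3 ⇒ div: ((5*(x - 9)) + 1)^2 = 1156.
Step 2. [((5*(x - 9)) + 1)^2 = 1156] LHS squared, RHS 1156 ≥ 0: apply √ (±) ⇒ sqrt: (5*(x - 9)) + 1 = 34 or -34.
Step 3. [(5*(x - 9)) + 1 = 34 or -34] subtract 1: x sits inside (… + 1). So sub: 5*(x - 9) = 33 or -35.
Step 4. [5*(x - 9) = 33 or -35] LHS = 5·(…); ÷5 both sides. So div: x - 9 = 33/5 or -7.
Step 5. [x - 9 = 33/5 or -7] 9 comes off first (add 9) ⇒ sub: x = 78/5 or 2.

Answer: x ∈ {2, 78/5}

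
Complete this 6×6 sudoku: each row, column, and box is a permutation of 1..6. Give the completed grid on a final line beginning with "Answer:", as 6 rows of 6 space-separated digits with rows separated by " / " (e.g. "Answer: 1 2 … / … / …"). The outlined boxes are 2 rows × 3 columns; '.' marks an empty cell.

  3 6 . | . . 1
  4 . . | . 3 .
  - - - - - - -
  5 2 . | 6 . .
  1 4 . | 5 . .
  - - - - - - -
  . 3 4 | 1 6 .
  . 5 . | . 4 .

Step 1. [r2c4∈{2}] r2c4 has the single candidate 2. So r2c4=2.
Step 2. [r6c3∈{1,2,6}] row 6 places 1 nowhere but r6c3 ⇒ r6c3=1.
Step 3. [r1c5∈{5}] nothing but 5 survives at r1c5. So r1c5=5.
Step 4. [r3c3∈{3}] only 3 remains possible at r3c3. So r3c3=3.
Step 5. [r5c1∈{2}] r5c1 has the single candidate 2. So r5c1=2.
Step 6. [r6c6∈{2,3}] in row 6, 2 fits only at r6c6. So r6c6=2.
Step 7. [r2c2∈{1}] nothing but 1 survives at r2c2, so r2c2=1.
Step 8. [r4c5∈{2}] r4c5's peers cover all but 2. So r4c5=2.
Step 9. [r2c6∈{6}] nothing but 6 survives at r2c6. So r2c6=6.
Step 10. [r3c6∈{4}] r3c6's peers cover all but 4, so r3c6=4.
Step 11. [r3c5∈{1}] r3c5 is down to just 1, so r3c5=1.
Step 12. [r5c6∈{5}] r5c6 is down to just 5 ⇒ r5c6=5.
Step 13. [r4c3∈{6}] r4c3 has the single candidate 6. So r4c3=6.
Step 14. [r6c1∈{6}] r6c1 has the single candidate 6 ⇒ r6c1=6.
Step 15. [r2c3∈{5}] only 5 remains possible at r2c3. So r2c3=5.
Step 16. [r1c4∈{4}] only 4 remains possible at r1c4, so r1c4=4.
Step 17. [r6c4∈{3}] r6c4's peers cover all but 3, so r6c4=3.
Step 18. [r1c3∈{2}] only 2 remains possible at r1c3, so r1c3=2.
Step 19. [r4c6∈{3}] nothing but 3 survives at r4c6, so r4c6=3.

Answer: 3 6 2 4 5 1 / 4 1 5 2 3 6 / 5 2 3 6 1 4 / 1 4 6 5 2 3 / 2 3 4 1 6 5 / 6 5 1 3 4 2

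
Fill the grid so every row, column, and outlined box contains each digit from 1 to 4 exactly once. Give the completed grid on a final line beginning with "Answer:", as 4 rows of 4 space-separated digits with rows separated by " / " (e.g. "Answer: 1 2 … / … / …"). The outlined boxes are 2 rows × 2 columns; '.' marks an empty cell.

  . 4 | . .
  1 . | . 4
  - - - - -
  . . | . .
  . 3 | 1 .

Step 1. [r4c4∈{2}] only 2 remains possible at r4c4, so r4c4=2.
Step 2. [r2c3∈{2,3}] across row 2, 3 lands solely at r2c3, so r2c3=3.
Step 3. [r2c2∈{2}] r2c2's peers cover all but 2, so r2c2=2.
Step 4. [r3c1∈{2,4}] across row 3, 2 lands solely at r3c1, so r3c1=2.
Step 5. [r3c4∈{3}] nothing but 3 survives at r3c4, so r3c4=3.
Step 6. [r3c2∈{1}] r3c2 is down to just 1. So r3c2=1.
Step 7. [r1c4∈{1}] nothing but 1 survives at r1c4 ⇒ r1c4=1.
Step 8. [r3c3∈{4}] only 4 remains possible at r3c3, so r3c3=4.
Step 9. [r1c3∈{2}] nothing but 2 survives at r1c3 ⇒ r1c3=2.
Step 10. [r1c1∈{3}] r1c1 is down to just 3, so r1c1=3.
Step 11. [r4c1∈{4}] r4c1's peers cover all but 4, so r4c1=4.

Answer: 3 4 2 1 / 1 2 3 4 / 2 1 4 3 / 4 3 1 2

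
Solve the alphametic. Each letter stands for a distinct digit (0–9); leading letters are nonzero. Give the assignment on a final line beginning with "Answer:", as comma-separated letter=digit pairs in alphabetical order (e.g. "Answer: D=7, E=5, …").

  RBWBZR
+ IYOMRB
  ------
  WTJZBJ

Step 1. [col 1: R + B ≡ J (mod 10)] several values work for R in column 1 (R + B ≡ J (mod 10), carry-in 0); try R=4, so R=4.
Step 2. [col 1: R + B ≡ J (mod 10)] column 1 (R + B ≡ J (mod 10), carry-in 0) doesn't pin B yet; pick B=5 and continue, so B=5.
Step 3. [col 1: R + B ≡ J (mod 10)] column 1 reads R+B+carry(0)=J with R=4, B=5; with digits 4,5 already taken and all letters distinct, the only value for J is 9. So J=9.
Step 4. [col 2: Z + R ≡ B (mod 10)] in column 2 we have Z+R≡B with carry-in 0; given R=4, B=5 and digits 4,5,9 already taken and all letters distinct, that pins Z to 1. So Z=1.
Step 5. [col 3: B + M ≡ Z (mod 10)] from column 3 (B=5, Z=1, carry-in 0, digits 1,4,5,9 already taken and all letters distinct): M must equal 6, so M=6.
Step 6. [col 4: W + O ≡ J (mod 10)] column 4 (W + O ≡ J (mod 10), carry-in 1) doesn't pin W yet; pick W=8 and continue ⇒ W=8.
Step 7. [col 4: W + O ≡ J (mod 10)] in column 4 we have W+O≡J with carry-in 1; given W=8, J=9 and digits 1,4,5,6,8,9 already taken and all letters distinct, that pins O to 0. So O=0.
Step 8. [col 5: B + Y ≡ T (mod 10)] several values work for Y in column 5 (B + Y ≡ T (mod 10), carry-in 0); try Y=7 ⇒ Y=7.
Step 9. [col 5: B + Y ≡ T (mod 10)] column 5: given B=5, Y=7, carry-in 0, and digits 0,1,4,5,6,7,8,9 already taken and all letters distinct, B+Y≡T (mod 10) forces T=2. So T=2.
Step 10. [col 6: R + I ≡ W (mod 10)] from column 6 (R=4, W=8, carry-in 1, digits 0,1,2,4,5,6,7,8,9 already taken and all letters distinct): I must equal 3, so I=3.

Answer: B=5, I=3, J=9, M=6, O=0, R=4, T=2, W=8, Y=7, Z=1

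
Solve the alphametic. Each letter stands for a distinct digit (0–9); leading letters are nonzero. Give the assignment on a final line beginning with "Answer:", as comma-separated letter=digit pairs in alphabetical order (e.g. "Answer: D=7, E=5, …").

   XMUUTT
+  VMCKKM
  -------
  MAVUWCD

Step 1. [col 1: T + M ≡ D (mod 10)] column 1 (T + M ≡ D (mod 10), carry-in 0) doesn't pin D yet; pick D=6 and continue. So D=6.
Step 2. [col 1: T + M ≡ D (mod 10)] column 1 (T + M ≡ D (mod 10), carry-in 0) doesn't pin T yet; pick T=5 and continue ⇒ T=5.
Step 3. [col 1: T + M ≡ D (mod 10)] from column 1 (T=5, D=6, carry-in 0, digits 5,6 already taken and all letters distinct): M must equal 1, so M=1.
Step 4. [col 2: T + K ≡ C (mod 10)] column 2 (T + K ≡ C (mod 10), carry-in 0) doesn't pin C yet; pick C=9 and continue ⇒ C=9.
Step 5. [col 2: T + K ≡ C (mod 10)] column 2 reads T+K+carry(0)=C with T=5, C=9; with digits 1,5,6,9 already taken and all letters distinct, the only value for K is 4, so K=4.
Step 6. [col 3: U + K ≡ W (mod 10)] U=8 is one option consistent with column 3 (U + K ≡ W (mod 10), carry-in 0) — take it. So U=8.
Step 7. [col 3: U + K ≡ W (mod 10)] from column 3 (U=8, K=4, carry-in 0, digits 1,4,5,6,8,9 already taken and all letters distinct): W must equal 2 ⇒ W=2.
Step 8. [col 5: M + M ≡ V (mod 10)] in column 5 we have M+M≡V with carry-in 1; given M=1 and digits 1,2,4,5,6,8,9 already taken and all letters distinct, that pins V to 3 ⇒ V=3.
Step 9. [col 6: X + V ≡ A (mod 10)] column 6 reads X+V+carry(0)=A with V=3; with digits 1,2,3,4,5,6,8,9 already taken and all letters distinct, the only value for A is 0. So A=0.
Step 10. [col 6: X + V ≡ A (mod 10)] column 6: given V=3, A=0, carry-in 0, and digits 0,1,2,3,4,5,6,8,9 already taken and all letters distinct, X+V≡A (mod 10) forces X=7, so X=7.

Answer: A=0, C=9, D=6, K=4, M=1, T=5, U=8, V=3, W=2, X=7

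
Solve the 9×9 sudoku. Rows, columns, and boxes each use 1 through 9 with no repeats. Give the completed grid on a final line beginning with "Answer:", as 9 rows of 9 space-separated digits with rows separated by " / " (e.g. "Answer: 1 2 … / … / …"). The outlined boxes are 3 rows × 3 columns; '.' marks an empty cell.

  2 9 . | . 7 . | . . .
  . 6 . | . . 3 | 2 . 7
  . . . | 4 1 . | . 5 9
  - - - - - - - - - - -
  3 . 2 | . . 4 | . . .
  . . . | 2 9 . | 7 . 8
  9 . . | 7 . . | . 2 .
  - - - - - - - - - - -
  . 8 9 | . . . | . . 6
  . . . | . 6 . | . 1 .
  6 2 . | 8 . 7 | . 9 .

Step 1. [r6c3∈{1,4,5,6,8}] across box 4, 8 lands solely at r6c3, so r6c3=8.
Step 2. [r9c3∈{1,3,4,5}] 1 has one home in row 9: r9c3 ⇒ r9c3=1.
Step 3. [r5c8∈{3,4,6}] 3 has one home in row 5: r5c8, so r5c8=3.
Step 4. [r8c7∈{3,4,5,8}] r8c7 is the only open cell in row 8 admitting 8. So r8c7=8.
Step 5. [r7c5∈{2,3,4,5}] across col 5, 2 lands solely at r7c5. So r7c5=2.
Step 6. [r2c1∈{1,4,5,8}] in row 2, 1 fits only at r2c1 ⇒ r2c1=1.
Step 7. [r9c5∈{3,4,5}] 4 has one home in col 5: r9c5, so r9c5=4.
Step 8. [r4c8∈{6}] only 6 remains possible at r4c8, so r4c8=6.
Step 9. [r6c6∈{1,5,6}] in row 6, 6 fits only at r6c6. So r6c6=6.
Step 10. [r4c2∈{1,5,7}] row 4 places 7 nowhere but r4c2 ⇒ r4c2=7.
Step 11. [r3c2∈{3}] r3c2 is down to just 3. So r3c2=3.
Step 12. [r8c3∈{3,4,5,7}] across col 3, 3 lands solely at r8c3 ⇒ r8c3=3.
Step 13. [r8c1∈{4,5,7}] 7 has one home in row 8: r8c1, so r8c1=7.
Step 14. [r7c4∈{1,3,5}] across col 4, 3 lands solely at r7c4, so r7c4=3.
Step 15. [r4c4∈{1,5}] 1 has one home in col 4: r4c4. So r4c4=1.
Step 16. [r5c6∈{5}] nothing but 5 survives at r5c6 ⇒ r5c6=5.
Step 17. [r6c2∈{1,4,5}] in box 4, 5 fits only at r6c2, so r6c2=5.
Step 18. [r8c4∈{5,9}] across box 8, 5 lands solely at r8c4, so r8c4=5.
Step 19. [r8c2∈{4}] r8c2's peers cover all but 4 ⇒ r8c2=4.
Step 20. [r1c6∈{8}] r1c6's peers cover all but 8. So r1c6=8.
Step 21. [r1c8∈{4}] r1c8 has the single candidate 4. So r1c8=4.
Step 22. [r4c9∈{5}] r4c9 is down to just 5 ⇒ r4c9=5.
Step 23. [r9c7∈{3,5}] row 9 places 5 nowhere but r9c7 ⇒ r9c7=5.
Step 24. [r1c7∈{1,3,6}] col 7 places 3 nowhere but r1c7, so r1c7=3.
Step 25. [r2c3∈{4,5}] across row 2, 4 lands solely at r2c3. So r2c3=4.
Step 26. [r6c7∈{1,4}] in col 7, 1 fits only at r6c7 ⇒ r6c7=1.
Step 27. [r5c2∈{1}] only 1 remains possible at r5c2. So r5c2=1.
Step 28. [r1c4∈{6}] only 6 remains possible at r1c4 ⇒ r1c4=6.
Step 29. [r4c7∈{9}] r4c7 has the single candidate 9 ⇒ r4c7=9.
Step 30. [r1c9∈{1}] only 1 remains possible at r1c9 ⇒ r1c9=1.
Step 31. [r6c5∈{3}] nothing but 3 survives at r6c5 ⇒ r6c5=3.
Step 32. [r5c1∈{4}] nothing but 4 survives at r5c1. So r5c1=4.
Step 33. [r1c3∈{5}] r1c3 is down to just 5, so r1c3=5.
Step 34. [r9c9∈{3}] r9c9 is down to just 3, so r9c9=3.
Step 35. [r8c9∈{2}] r8c9 has the single candidate 2, so r8c9=2.
Step 36. [r7c8∈{7}] r7c8 has the single candidate 7, so r7c8=7.
Step 37. [r8c6∈{9}] r8c6 is down to just 9, so r8c6=9.
Step 38. [r3c3∈{7}] nothing but 7 survives at r3c3. So r3c3=7.
Step 39. [r2c8∈{8}] r2c8's peers cover all but 8 ⇒ r2c8=8.
Step 40. [r7c1∈{5}] r7c1's peers cover all but 5. So r7c1=5.
Step 41. [r3c6∈{2}] only 2 remains possible at r3c6, so r3c6=2.
Step 42. [r7c7∈{4}] nothing but 4 survives at r7c7. So r7c7=4.
Step 43. [r2c4∈{9}] r2c4's peers cover all but 9 ⇒ r2c4=9.
Step 44. [r4c5∈{8}] only 8 remains possible at r4c5. So r4c5=8.
Step 45. [r2c5∈{5}] nothing but 5 survives at r2c5. So r2c5=5.
Step 46. [r6c9∈{4}] nothing but 4 survives at r6c9. So r6c9=4.
Step 47. [r7c6∈{1}] r7c6 is down to just 1. So r7c6=1.
Step 48. [r3c1∈{8}] only 8 remains possible at r3c1 ⇒ r3c1=8.
Step 49. [r5c3∈{6}] only 6 remains possible at r5c3 ⇒ r5c3=6.
Step 50. [r3c7∈{6}] r3c7 is down to just 6 ⇒ r3c7=6.

Answer: 2 9 5 6 7 8 3 4 1 / 1 6 4 9 5 3 2 8 7 / 8 3 7 4 1 2 6 5 9 / 3 7 2 1 8 4 9 6 5 / 4 1 6 2 9 5 7 3 8 / 9 5 8 7 3 6 1 2 4 / 5 8 9 3 2 1 4 7 6 / 7 4 3 5 6 9 8 1 2 / 6 2 1 8 4 7 5 9 3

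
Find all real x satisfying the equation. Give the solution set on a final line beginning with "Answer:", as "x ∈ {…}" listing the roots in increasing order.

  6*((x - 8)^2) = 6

Step 1. [6*((x - 8)^2) = 6] leading coefficient 6: divide by 6, so div: (x - 8)^2 = 1.
Step 2. [(x - 8)^2 = 1] 1 ≥ 0, LHS is (·)² — take ±√ ⇒ sqrt: x - 8 = 1 or -1.
Step 3. [x - 8 = 1 or -1] the outer -8 inverts by adding 8. So sub: x = 9 or 7.

Answer: x ∈ {7, 9}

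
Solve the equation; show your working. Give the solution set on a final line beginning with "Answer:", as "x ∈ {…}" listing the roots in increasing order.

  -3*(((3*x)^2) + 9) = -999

Step 1. [-3*(((3*x)^2) + 9) = -999] divide by the outer -3 ⇒ div: ((3*x)^2) + 9 = 333.
Step 2. [((3*x)^2) + 9 = 333] the outer +9 inverts by subtracting 9, so sub: (3*x)^2 = 324.
Step 3. [(3*x)^2 = 324] 324 ≥ 0, LHS is (·)² — take ±√, so sqrt: 3*x = 18 or -18.
Step 4. [3*x = 18 or -18] divide by the outer 3 ⇒ div: x = 6 or -6.

Answer: x ∈ {-6, 6}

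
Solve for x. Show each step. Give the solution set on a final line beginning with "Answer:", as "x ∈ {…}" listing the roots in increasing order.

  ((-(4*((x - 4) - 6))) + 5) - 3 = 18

Step 1. [((-(4*((x - 4) - 6))) + 5) - 3 = 18] -3 is outermost — add 3 both sides. So sub: (-(4*((x - 4) - 6))) + 5 = 21.
Step 2. [(-(4*((x - 4) - 6))) + 5 = 21] subtract 5: x sits inside (… + 5) ⇒ sub: -(4*((x - 4) - 6)) = 16.
Step 3. [-(4*((x - 4) - 6)) = 16] flip signs both sides ⇒ neg: 4*((x - 4) - 6) = -16.
Step 4. [4*((x - 4) - 6) = -16] leading coefficient 4: divide by 4. So div: (x - 4) - 6 = -4.
Step 5. [(x - 4) - 6 = -4] peel the -6: add 6 from each side ⇒ sub: x - 4 = 2.
Step 6. [x - 4 = 2] peel the -4: add 4 from each side. So sub: x = 6.

Answer: x ∈ {6}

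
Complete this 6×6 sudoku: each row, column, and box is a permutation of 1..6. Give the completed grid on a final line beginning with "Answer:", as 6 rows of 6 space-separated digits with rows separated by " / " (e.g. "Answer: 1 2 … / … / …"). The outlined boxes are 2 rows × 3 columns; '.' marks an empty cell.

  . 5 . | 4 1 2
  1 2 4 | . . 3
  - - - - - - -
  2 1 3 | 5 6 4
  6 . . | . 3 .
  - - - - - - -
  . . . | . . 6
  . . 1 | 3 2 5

Step 1. [r5c1∈{3,4,5}] r5c1 is the only open cell in col 1 admitting 5, so r5c1=5.
Step 2. [r4c2∈{4}] r4c2 has the single candidate 4 ⇒ r4c2=4.
Step 3. [r4c4∈{1,2}] row 4 places 2 nowhere but r4c4 ⇒ r4c4=2.
Step 4. [r2c5∈{5}] r2c5 has the single candidate 5 ⇒ r2c5=5.
Step 5. [r5c2∈{3}] r5c2's peers cover all but 3, so r5c2=3.
Step 6. [r5c5∈{4}] only 4 remains possible at r5c5, so r5c5=4.
Step 7. [r6c1∈{4}] r6c1's peers cover all but 4. So r6c1=4.
Step 8. [r5c4∈{1}] nothing but 1 survives at r5c4 ⇒ r5c4=1.
Step 9. [r6c2∈{6}] r6c2 has the single candidate 6 ⇒ r6c2=6.
Step 10. [r1c1∈{3}] only 3 remains possible at r1c1 ⇒ r1c1=3.
Step 11. [r5c3∈{2}] r5c3 has the single candidate 2 ⇒ r5c3=2.
Step 12. [r1c3∈{6}] r1c3 has the single candidate 6. So r1c3=6.
Step 13. [r4c3∈{5}] only 5 remains possible at r4c3, so r4c3=5.
Step 14. [r4c6∈{1}] nothing but 1 survives at r4c6. So r4c6=1.
Step 15. [r2c4∈{6}] only 6 remains possible at r2c4 ⇒ r2c4=6.

Answer: 3 5 6 4 1 2 / 1 2 4 6 5 3 / 2 1 3 5 6 4 / 6 4 5 2 3 1 / 5 3 2 1 4 6 / 4 6 1 3 2 5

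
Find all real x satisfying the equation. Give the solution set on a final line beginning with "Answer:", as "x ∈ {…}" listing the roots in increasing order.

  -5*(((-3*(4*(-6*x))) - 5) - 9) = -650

Step 1. [-5*(((-3*(4*(-6*x))) - 5) - 9) = -650] divide by the outer -5, so div: ((-3*(4*(-6*x))) - 5) - 9 = 130.
Step 2. [((-3*(4*(-6*x))) - 5) - 9 = 130] -9 is outermost — add 9 both sides. So sub: (-3*(4*(-6*x))) - 5 = 139.
Step 3. [(-3*(4*(-6*x))) - 5 = 139] peel the -5: add 5 from each side. So sub: -3*(4*(-6*x)) = 144.
Step 4. [-3*(4*(-6*x)) = 144] divide by the outer -3 ⇒ div: 4*(-6*x) = -48.
Step 5. [4*(-6*x) = -48] divide by the outer 4. So div: -6*x = -12.
Step 6. [-6*x = -12] leading coefficient -6: divide by -6. So div: x = 2.

Answer: x ∈ {2}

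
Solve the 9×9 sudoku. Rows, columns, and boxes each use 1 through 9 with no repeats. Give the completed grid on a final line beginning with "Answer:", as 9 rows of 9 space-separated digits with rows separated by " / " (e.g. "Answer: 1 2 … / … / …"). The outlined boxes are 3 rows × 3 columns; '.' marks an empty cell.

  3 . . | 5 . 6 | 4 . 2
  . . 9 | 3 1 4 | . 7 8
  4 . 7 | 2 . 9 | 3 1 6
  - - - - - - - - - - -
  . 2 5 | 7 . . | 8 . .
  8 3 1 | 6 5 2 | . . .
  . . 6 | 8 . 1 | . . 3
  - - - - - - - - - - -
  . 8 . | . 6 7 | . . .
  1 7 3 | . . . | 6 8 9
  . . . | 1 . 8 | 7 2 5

Step 1. [r4c1∈{9}] only 9 remains possible at r4c1. So r4c1=9.
Step 2. [r6c5∈{4,9}] r6c5 is the only open cell in box 5 admitting 9, so r6c5=9.
Step 3. [r4c5∈{3,4}] in box 5, 4 fits only at r4c5 ⇒ r4c5=4.
Step 4. [r2c7∈{5}] only 5 remains possible at r2c7 ⇒ r2c7=5.
Step 5. [r6c2∈{4}] r6c2 has the single candidate 4 ⇒ r6c2=4.
Step 6. [r7c3∈{2,4}] across col 3, 2 lands solely at r7c3, so r7c3=2.
Step 7. [r9c1∈{6}] nothing but 6 survives at r9c1. So r9c1=6.
Step 8. [r7c4∈{4,9}] in row 7, 9 fits only at r7c4. So r7c4=9.
Step 9. [r1c8∈{9}] r1c8's peers cover all but 9, so r1c8=9.
Step 10. [r5c8∈{4}] r5c8 is down to just 4, so r5c8=4.
Step 11. [r7c7∈{1}] nothing but 1 survives at r7c7 ⇒ r7c7=1.
Step 12. [r1c3∈{8}] nothing but 8 survives at r1c3. So r1c3=8.
Step 13. [r2c1∈{2}] only 2 remains possible at r2c1 ⇒ r2c1=2.
Step 14. [r4c9∈{1}] r4c9 has the single candidate 1, so r4c9=1.
Step 15. [r8c6∈{5}] nothing but 5 survives at r8c6 ⇒ r8c6=5.
Step 16. [r9c2∈{9}] r9c2's peers cover all but 9 ⇒ r9c2=9.
Step 17. [r7c9∈{4}] r7c9 is down to just 4. So r7c9=4.
Step 18. [r1c5∈{7}] r1c5's peers cover all but 7 ⇒ r1c5=7.
Step 19. [r6c1∈{7}] r6c1 is down to just 7. So r6c1=7.
Step 20. [r7c8∈{3}] r7c8's peers cover all but 3. So r7c8=3.
Step 21. [r6c7∈{2}] r6c7 is down to just 2 ⇒ r6c7=2.
Step 22. [r9c3∈{4}] r9c3 has the single candidate 4, so r9c3=4.
Step 23. [r4c6∈{3}] r4c6 has the single candidate 3, so r4c6=3.
Step 24. [r2c2∈{6}] nothing but 6 survives at r2c2 ⇒ r2c2=6.
Step 25. [r1c2∈{1}] only 1 remains possible at r1c2 ⇒ r1c2=1.
Step 26. [r4c8∈{6}] r4c8 is down to just 6. So r4c8=6.
Step 27. [r9c5∈{3}] nothing but 3 survives at r9c5 ⇒ r9c5=3.
Step 28. [r8c5∈{2}] r8c5 has the single candidate 2. So r8c5=2.
Step 29. [r3c5∈{8}] r3c5 is down to just 8. So r3c5=8.
Step 30. [r5c9∈{7}] r5c9 is down to just 7. So r5c9=7.
Step 31. [r3c2∈{5}] only 5 remains possible at r3c2. So r3c2=5.
Step 32. [r7c1∈{5}] r7c1 has the single candidate 5, so r7c1=5.
Step 33. [r6c8∈{5}] r6c8's peers cover all but 5 ⇒ r6c8=5.
Step 34. [r5c7∈{9}] r5c7 is down to just 9. So r5c7=9.
Step 35. [r8c4∈{4}] nothing but 4 survives at r8c4. So r8c4=4.

Answer: 3 1 8 5 7 6 4 9 2 / 2 6 9 3 1 4 5 7 8 / 4 5 7 2 8 9 3 1 6 / 9 2 5 7 4 3 8 6 1 / 8 3 1 6 5 2 9 4 7 / 7 4 6 8 9 1 2 5 3 / 5 8 2 9 6 7 1 3 4 / 1 7 3 4 2 5 6 8 9 / 6 9 4 1 3 8 7 2 5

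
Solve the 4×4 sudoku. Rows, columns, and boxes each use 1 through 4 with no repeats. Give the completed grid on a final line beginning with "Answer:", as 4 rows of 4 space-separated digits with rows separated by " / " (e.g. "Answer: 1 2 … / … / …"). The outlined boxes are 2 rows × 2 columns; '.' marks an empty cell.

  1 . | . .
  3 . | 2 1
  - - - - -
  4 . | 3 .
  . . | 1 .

Step 1. [r4c1∈{2}] r4c1's peers cover all but 2. So r4c1=2.
Step 2. [r1c3∈{4}] r1c3 has the single candidate 4 ⇒ r1c3=4.
Step 3. [r1c2∈{2}] only 2 remains possible at r1c2. So r1c2=2.
Step 4. [r4c2∈{3}] only 3 remains possible at r4c2, so r4c2=3.
Step 5. [r1c4∈{3}] nothing but 3 survives at r1c4. So r1c4=3.
Step 6. [r3c4∈{2}] only 2 remains possible at r3c4, so r3c4=2.
Step 7. [r3c2∈{1}] only 1 remains possible at r3c2. So r3c2=1.
Step 8. [r4c4∈{4}] nothing but 4 survives at r4c4 ⇒ r4c4=4.
Step 9. [r2c2∈{4}] only 4 remains possible at r2c2 ⇒ r2c2=4.

Answer: 1 2 4 3 / 3 4 2 1 / 4 1 3 2 / 2 3 1 4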